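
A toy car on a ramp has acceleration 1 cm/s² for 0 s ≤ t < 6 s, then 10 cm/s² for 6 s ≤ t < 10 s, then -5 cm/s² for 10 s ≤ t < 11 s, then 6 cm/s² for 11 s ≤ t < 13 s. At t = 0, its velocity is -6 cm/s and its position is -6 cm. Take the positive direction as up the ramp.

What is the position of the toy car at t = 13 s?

175.5 cm

On each constant-a segment, Δv = aΔt and Δx = v₀Δt + ½aΔt²; chain segment to segment.
0–6 s: v starts -6 cm/s; Δx = -6·6 + ½·1·6² = -18 cm; v ends 0 cm/s.
6–10 s: v starts 0 cm/s; Δx = 0·4 + ½·10·4² = 80 cm; v ends 40 cm/s.
10–11 s: v starts 40 cm/s; Δx = 40·1 + ½·-5·1² = 37.5 cm; v ends 35 cm/s.
11–13 s: v starts 35 cm/s; Δx = 35·2 + ½·6·2² = 82 cm; v ends 47 cm/s.
x(13) = -6 + Σ Δx = 175.5 cm.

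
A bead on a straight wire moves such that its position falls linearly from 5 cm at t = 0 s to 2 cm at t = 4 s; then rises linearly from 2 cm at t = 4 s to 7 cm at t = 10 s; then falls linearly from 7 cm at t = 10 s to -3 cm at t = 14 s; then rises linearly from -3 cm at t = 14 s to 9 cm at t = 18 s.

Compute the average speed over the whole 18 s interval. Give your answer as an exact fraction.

5/3 cm/s

Average speed = (total path length)/(elapsed time); on a piecewise-linear x-t graph the path length is Σ|Δx|.
0–4 s: |Δx| = |2 − 5| = 3 cm
4–10 s: |Δx| = |7 − 2| = 5 cm
10–14 s: |Δx| = |-3 − 7| = 10 cm
14–18 s: |Δx| = |9 − -3| = 12 cm
Total path = 30 cm; average speed = 30/18 = 5/3 cm/s.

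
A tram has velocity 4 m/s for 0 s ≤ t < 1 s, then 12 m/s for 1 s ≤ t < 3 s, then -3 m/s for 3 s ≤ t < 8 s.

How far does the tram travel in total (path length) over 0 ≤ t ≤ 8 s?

Total distance travelled is ∫|v| dt — sum the magnitudes of each area piece.
0–1 s: |4| × 1 = 4 m
1–3 s: |12| × 2 = 24 m
3–8 s: |-3| × 5 = 15 m
Total distance = 43 m

43 m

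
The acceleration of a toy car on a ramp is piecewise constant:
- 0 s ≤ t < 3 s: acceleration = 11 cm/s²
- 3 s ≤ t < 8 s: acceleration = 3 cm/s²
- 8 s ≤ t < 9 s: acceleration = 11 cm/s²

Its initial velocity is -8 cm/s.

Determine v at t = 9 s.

51 cm/s

Δv equals the area under the a-t graph; then v = v₀ + Δv.
0–3 s: 11 × 3 = 33 cm/s
3–8 s: 3 × 5 = 15 cm/s
8–9 s: 11 × 1 = 11 cm/s
Δv = 59 cm/s, so v(9) = -8 + (59) = 51 cm/s.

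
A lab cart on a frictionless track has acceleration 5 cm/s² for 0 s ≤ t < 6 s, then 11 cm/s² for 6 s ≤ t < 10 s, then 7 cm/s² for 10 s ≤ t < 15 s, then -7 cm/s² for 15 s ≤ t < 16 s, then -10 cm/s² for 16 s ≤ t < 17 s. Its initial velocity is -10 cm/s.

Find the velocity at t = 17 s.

Δv equals the area under the a-t graph; then v = v₀ + Δv.
0–6 s: 5 × 6 = 30 cm/s
6–10 s: 11 × 4 = 44 cm/s
10–15 s: 7 × 5 = 35 cm/s
15–16 s: -7 × 1 = -7 cm/s
16–17 s: -10 × 1 = -10 cm/s
Δv = 92 cm/s, so v(17) = -10 + (92) = 82 cm/s.

82 cm/s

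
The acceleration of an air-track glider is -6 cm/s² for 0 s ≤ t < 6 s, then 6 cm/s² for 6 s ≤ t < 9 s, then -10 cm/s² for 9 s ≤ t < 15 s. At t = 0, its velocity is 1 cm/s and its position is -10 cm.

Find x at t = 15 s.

-472 cm

On each constant-a segment, Δv = aΔt and Δx = v₀Δt + ½aΔt²; chain segment to segment.
0–6 s: v starts 1 cm/s; Δx = 1·6 + ½·-6·6² = -102 cm; v ends -35 cm/s.
6–9 s: v starts -35 cm/s; Δx = -35·3 + ½·6·3² = -78 cm; v ends -17 cm/s.
9–15 s: v starts -17 cm/s; Δx = -17·6 + ½·-10·6² = -282 cm; v ends -77 cm/s.
x(15) = -10 + Σ Δx = -472 cm.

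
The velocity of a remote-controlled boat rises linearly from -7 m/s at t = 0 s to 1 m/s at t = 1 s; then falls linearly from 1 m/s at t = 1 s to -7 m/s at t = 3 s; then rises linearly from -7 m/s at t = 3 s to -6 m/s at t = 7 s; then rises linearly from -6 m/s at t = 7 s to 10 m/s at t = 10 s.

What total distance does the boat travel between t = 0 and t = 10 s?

48.125 m

Total distance travelled is ∫|v| dt — sum the magnitudes of each area piece.
0–1 s: v = 0 at t = 0.875 s; triangle areas 3.0625 + 0.0625 = 3.125 m
1–3 s: v = 0 at t = 1.25 s; triangle areas 0.125 + 6.125 = 6.25 m
3–7 s: |½(-7 + -6)(4)| = 26 m
7–10 s: v = 0 at t = 8.125 s; triangle areas 3.375 + 9.375 = 12.75 m
Total distance = 48.125 m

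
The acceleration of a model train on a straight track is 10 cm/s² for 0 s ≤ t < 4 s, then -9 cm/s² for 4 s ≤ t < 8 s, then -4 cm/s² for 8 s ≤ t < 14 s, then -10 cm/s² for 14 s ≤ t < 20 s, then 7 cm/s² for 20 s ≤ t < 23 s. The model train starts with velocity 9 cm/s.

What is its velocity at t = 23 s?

Δv equals the area under the a-t graph; then v = v₀ + Δv.
0–4 s: 10 × 4 = 40 cm/s
4–8 s: -9 × 4 = -36 cm/s
8–14 s: -4 × 6 = -24 cm/s
14–20 s: -10 × 6 = -60 cm/s
20–23 s: 7 × 3 = 21 cm/s
Δv = -59 cm/s, so v(23) = 9 + (-59) = -50 cm/s.

-50 cm/s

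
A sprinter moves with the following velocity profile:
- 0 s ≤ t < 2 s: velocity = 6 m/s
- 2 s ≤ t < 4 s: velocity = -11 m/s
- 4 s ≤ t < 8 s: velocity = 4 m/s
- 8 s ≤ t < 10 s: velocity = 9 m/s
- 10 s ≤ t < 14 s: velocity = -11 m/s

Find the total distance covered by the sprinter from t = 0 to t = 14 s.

112 m

Total distance travelled is ∫|v| dt — sum the magnitudes of each area piece.
0–2 s: |6| × 2 = 12 m
2–4 s: |-11| × 2 = 22 m
4–8 s: |4| × 4 = 16 m
8–10 s: |9| × 2 = 18 m
10–14 s: |-11| × 4 = 44 m
Total distance = 112 m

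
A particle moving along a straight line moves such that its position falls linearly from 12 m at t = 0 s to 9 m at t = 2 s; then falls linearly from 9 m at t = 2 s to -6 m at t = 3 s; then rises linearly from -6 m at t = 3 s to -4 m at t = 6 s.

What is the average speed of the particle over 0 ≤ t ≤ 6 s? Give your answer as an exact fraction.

Average speed = (total path length)/(elapsed time); on a piecewise-linear x-t graph the path length is Σ|Δx|.
0–2 s: |Δx| = |9 − 12| = 3 m
2–3 s: |Δx| = |-6 − 9| = 15 m
3–6 s: |Δx| = |-4 − -6| = 2 m
Total path = 20 m; average speed = 20/6 = 10/3 m/s.

10/3 m/s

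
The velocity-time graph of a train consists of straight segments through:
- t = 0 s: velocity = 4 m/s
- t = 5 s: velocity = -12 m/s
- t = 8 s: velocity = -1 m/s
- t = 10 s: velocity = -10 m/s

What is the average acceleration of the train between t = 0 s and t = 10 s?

Average acceleration = Δv/Δt = (-10 − 4)/(10 − 0) = -1.4 m/s².

-1.4 m/s²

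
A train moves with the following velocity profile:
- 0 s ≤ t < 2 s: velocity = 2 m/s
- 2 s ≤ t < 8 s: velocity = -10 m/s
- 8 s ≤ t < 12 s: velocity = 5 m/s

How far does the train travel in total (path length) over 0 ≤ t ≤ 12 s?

84 m

Distance (not displacement) is the total path length: add the absolute areas under v-t.
0–2 s: |2| × 2 = 4 m
2–8 s: |-10| × 6 = 60 m
8–12 s: |5| × 4 = 20 m
Total distance = 84 m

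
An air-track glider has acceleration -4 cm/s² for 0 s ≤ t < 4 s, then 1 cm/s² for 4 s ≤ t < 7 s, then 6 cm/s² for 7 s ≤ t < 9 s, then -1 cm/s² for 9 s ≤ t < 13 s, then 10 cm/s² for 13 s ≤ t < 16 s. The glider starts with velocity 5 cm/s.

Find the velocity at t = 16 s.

30 cm/s

Δv equals the area under the a-t graph; then v = v₀ + Δv.
0–4 s: -4 × 4 = -16 cm/s
4–7 s: 1 × 3 = 3 cm/s
7–9 s: 6 × 2 = 12 cm/s
9–13 s: -1 × 4 = -4 cm/s
13–16 s: 10 × 3 = 30 cm/s
Δv = 25 cm/s, so v(16) = 5 + (25) = 30 cm/s.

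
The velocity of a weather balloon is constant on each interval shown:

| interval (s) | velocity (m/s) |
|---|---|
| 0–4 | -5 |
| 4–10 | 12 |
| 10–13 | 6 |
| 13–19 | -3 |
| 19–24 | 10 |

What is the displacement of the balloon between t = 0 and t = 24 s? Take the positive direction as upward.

102 m

Net displacement equals the area under the velocity-time graph (areas below the axis count negative).
0–4 s: -5 × 4 = -20 m
4–10 s: 12 × 6 = 72 m
10–13 s: 6 × 3 = 18 m
13–19 s: -3 × 6 = -18 m
19–24 s: 10 × 5 = 50 m
Net displacement = 102 m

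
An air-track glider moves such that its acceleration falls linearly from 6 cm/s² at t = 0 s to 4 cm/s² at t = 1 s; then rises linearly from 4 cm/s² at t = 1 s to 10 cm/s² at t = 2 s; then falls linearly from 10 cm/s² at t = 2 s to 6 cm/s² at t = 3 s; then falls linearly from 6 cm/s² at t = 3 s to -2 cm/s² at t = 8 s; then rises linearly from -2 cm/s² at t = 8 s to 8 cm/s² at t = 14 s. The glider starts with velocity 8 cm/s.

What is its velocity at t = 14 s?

56 cm/s

Δv equals the area under the a-t graph; then v = v₀ + Δv.
0–1 s: ½(6 + 4)(1) = 5 cm/s
1–2 s: ½(4 + 10)(1) = 7 cm/s
2–3 s: ½(10 + 6)(1) = 8 cm/s
3–8 s: ½(6 + -2)(5) = 10 cm/s
8–14 s: ½(-2 + 8)(6) = 18 cm/s
Δv = 48 cm/s, so v(14) = 8 + (48) = 56 cm/s.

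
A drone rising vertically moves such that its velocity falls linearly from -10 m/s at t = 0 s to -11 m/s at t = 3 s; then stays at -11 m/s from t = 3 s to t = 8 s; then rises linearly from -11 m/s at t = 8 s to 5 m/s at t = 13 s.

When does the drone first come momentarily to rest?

v changes sign on 8–13 s (from -11 to 5); the graph is linear there, so v = 0 at t = 8 + (11)·(13 − 8)/(5 − -11) = 11.4375 s.

t = 11.4375 s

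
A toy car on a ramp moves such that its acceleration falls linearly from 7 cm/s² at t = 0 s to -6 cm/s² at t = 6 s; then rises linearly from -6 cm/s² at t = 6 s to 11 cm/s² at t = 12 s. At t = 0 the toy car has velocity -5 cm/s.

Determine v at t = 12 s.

Δv equals the area under the a-t graph; then v = v₀ + Δv.
0–6 s: ½(7 + -6)(6) = 3 cm/s
6–12 s: ½(-6 + 11)(6) = 15 cm/s
Δv = 18 cm/s, so v(12) = -5 + (18) = 13 cm/s.

13 cm/s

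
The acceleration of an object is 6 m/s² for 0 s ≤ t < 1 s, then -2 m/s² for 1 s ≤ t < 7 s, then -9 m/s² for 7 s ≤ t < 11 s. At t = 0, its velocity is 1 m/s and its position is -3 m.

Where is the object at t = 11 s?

On each constant-a segment, Δv = aΔt and Δx = v₀Δt + ½aΔt²; chain segment to segment.
0–1 s: v starts 1 m/s; Δx = 1·1 + ½·6·1² = 4 m; v ends 7 m/s.
1–7 s: v starts 7 m/s; Δx = 7·6 + ½·-2·6² = 6 m; v ends -5 m/s.
7–11 s: v starts -5 m/s; Δx = -5·4 + ½·-9·4² = -92 m; v ends -41 m/s.
x(11) = -3 + Σ Δx = -85 m.

-85 m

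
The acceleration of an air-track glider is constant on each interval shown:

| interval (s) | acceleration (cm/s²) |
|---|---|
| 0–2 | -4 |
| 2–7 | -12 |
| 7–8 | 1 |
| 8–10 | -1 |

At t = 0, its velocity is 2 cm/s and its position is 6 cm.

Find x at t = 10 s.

-375.5 cm

On each constant-a segment, Δv = aΔt and Δx = v₀Δt + ½aΔt²; chain segment to segment.
0–2 s: v starts 2 cm/s; Δx = 2·2 + ½·-4·2² = -4 cm; v ends -6 cm/s.
2–7 s: v starts -6 cm/s; Δx = -6·5 + ½·-12·5² = -180 cm; v ends -66 cm/s.
7–8 s: v starts -66 cm/s; Δx = -66·1 + ½·1·1² = -65.5 cm; v ends -65 cm/s.
8–10 s: v starts -65 cm/s; Δx = -65·2 + ½·-1·2² = -132 cm; v ends -67 cm/s.
x(10) = 6 + Σ Δx = -375.5 cm.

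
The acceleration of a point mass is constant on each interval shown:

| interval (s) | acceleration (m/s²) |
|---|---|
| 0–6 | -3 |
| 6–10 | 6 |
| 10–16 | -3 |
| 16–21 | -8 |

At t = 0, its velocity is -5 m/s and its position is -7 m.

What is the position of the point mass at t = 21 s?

-368 m

On each constant-a segment, Δv = aΔt and Δx = v₀Δt + ½aΔt²; chain segment to segment.
0–6 s: v starts -5 m/s; Δx = -5·6 + ½·-3·6² = -84 m; v ends -23 m/s.
6–10 s: v starts -23 m/s; Δx = -23·4 + ½·6·4² = -44 m; v ends 1 m/s.
10–16 s: v starts 1 m/s; Δx = 1·6 + ½·-3·6² = -48 m; v ends -17 m/s.
16–21 s: v starts -17 m/s; Δx = -17·5 + ½·-8·5² = -185 m; v ends -57 m/s.
x(21) = -7 + Σ Δx = -368 m.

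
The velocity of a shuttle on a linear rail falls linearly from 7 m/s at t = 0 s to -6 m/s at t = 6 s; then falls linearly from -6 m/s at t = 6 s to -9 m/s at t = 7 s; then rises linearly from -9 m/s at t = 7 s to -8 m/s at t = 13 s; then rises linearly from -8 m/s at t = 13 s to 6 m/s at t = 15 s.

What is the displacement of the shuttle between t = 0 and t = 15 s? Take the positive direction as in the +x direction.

Net displacement equals the area under the velocity-time graph (areas below the axis count negative).
0–6 s: ½(7 + -6)(6) = 3 m
6–7 s: ½(-6 + -9)(1) = -7.5 m
7–13 s: ½(-9 + -8)(6) = -51 m
13–15 s: ½(-8 + 6)(2) = -2 m
Net displacement = -57.5 m

-57.5 m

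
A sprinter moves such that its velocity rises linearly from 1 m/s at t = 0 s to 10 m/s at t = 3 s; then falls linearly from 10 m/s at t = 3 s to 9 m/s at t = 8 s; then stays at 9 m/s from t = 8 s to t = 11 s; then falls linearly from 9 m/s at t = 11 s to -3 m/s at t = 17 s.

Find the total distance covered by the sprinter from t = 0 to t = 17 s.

Distance (not displacement) is the total path length: add the absolute areas under v-t.
0–3 s: |½(1 + 10)(3)| = 16.5 m
3–8 s: |½(10 + 9)(5)| = 47.5 m
8–11 s: |9| × 3 = 27 m
11–17 s: v = 0 at t = 15.5 s; triangle areas 20.25 + 2.25 = 22.5 m
Total distance = 113.5 m

113.5 m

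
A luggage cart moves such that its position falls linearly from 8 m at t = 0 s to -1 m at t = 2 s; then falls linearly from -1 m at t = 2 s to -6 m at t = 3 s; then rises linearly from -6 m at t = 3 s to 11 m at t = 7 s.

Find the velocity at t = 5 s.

Velocity is the slope of the x-t graph on 3–7 s: (11 − -6)/(7 − 3) = 4.25 m/s.

4.25 m/s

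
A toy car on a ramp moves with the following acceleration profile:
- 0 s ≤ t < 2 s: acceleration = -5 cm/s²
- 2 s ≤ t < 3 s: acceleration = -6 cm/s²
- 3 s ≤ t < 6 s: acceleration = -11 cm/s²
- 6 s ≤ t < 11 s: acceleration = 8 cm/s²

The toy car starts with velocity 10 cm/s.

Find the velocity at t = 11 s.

Δv equals the area under the a-t graph; then v = v₀ + Δv.
0–2 s: -5 × 2 = -10 cm/s
2–3 s: -6 × 1 = -6 cm/s
3–6 s: -11 × 3 = -33 cm/s
6–11 s: 8 × 5 = 40 cm/s
Δv = -9 cm/s, so v(11) = 10 + (-9) = 1 cm/s.

1 cm/s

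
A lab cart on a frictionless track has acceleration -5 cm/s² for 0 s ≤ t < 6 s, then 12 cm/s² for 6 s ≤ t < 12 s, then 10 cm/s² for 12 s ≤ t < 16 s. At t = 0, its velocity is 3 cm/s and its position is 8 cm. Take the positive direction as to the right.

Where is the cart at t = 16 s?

250 cm

On each constant-a segment, Δv = aΔt and Δx = v₀Δt + ½aΔt²; chain segment to segment.
0–6 s: v starts 3 cm/s; Δx = 3·6 + ½·-5·6² = -72 cm; v ends -27 cm/s.
6–12 s: v starts -27 cm/s; Δx = -27·6 + ½·12·6² = 54 cm; v ends 45 cm/s.
12–16 s: v starts 45 cm/s; Δx = 45·4 + ½·10·4² = 260 cm; v ends 85 cm/s.
x(16) = 8 + Σ Δx = 250 cm.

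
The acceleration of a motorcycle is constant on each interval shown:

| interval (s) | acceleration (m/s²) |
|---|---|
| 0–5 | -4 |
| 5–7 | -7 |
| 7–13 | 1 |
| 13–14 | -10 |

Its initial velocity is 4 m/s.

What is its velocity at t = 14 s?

-34 m/s

Δv equals the area under the a-t graph; then v = v₀ + Δv.
0–5 s: -4 × 5 = -20 m/s
5–7 s: -7 × 2 = -14 m/s
7–13 s: 1 × 6 = 6 m/s
13–14 s: -10 × 1 = -10 m/s
Δv = -38 m/s, so v(14) = 4 + (-38) = -34 m/s.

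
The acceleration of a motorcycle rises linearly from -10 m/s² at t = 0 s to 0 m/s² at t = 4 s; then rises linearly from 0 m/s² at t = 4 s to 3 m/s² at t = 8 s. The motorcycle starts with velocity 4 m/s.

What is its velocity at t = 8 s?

Δv equals the area under the a-t graph; then v = v₀ + Δv.
0–4 s: ½(-10 + 0)(4) = -20 m/s
4–8 s: ½(0 + 3)(4) = 6 m/s
Δv = -14 m/s, so v(8) = 4 + (-14) = -10 m/s.

-10 m/s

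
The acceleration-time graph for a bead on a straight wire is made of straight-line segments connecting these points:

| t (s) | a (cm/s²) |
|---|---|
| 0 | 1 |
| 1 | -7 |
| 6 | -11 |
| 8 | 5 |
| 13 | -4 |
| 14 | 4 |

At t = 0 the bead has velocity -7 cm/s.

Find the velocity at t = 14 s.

-58.5 cm/s

Δv equals the area under the a-t graph; then v = v₀ + Δv.
0–1 s: ½(1 + -7)(1) = -3 cm/s
1–6 s: ½(-7 + -11)(5) = -45 cm/s
6–8 s: ½(-11 + 5)(2) = -6 cm/s
8–13 s: ½(5 + -4)(5) = 2.5 cm/s
13–14 s: ½(-4 + 4)(1) = 0 cm/s
Δv = -51.5 cm/s, so v(14) = -7 + (-51.5) = -58.5 cm/s.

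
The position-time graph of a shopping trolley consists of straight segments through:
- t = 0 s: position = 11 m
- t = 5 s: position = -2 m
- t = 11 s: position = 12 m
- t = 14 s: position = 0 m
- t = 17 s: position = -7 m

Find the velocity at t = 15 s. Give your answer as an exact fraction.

Velocity is the slope of the x-t graph on 14–17 s: (-7 − 0)/(17 − 14) = -7/3 m/s.

-7/3 m/s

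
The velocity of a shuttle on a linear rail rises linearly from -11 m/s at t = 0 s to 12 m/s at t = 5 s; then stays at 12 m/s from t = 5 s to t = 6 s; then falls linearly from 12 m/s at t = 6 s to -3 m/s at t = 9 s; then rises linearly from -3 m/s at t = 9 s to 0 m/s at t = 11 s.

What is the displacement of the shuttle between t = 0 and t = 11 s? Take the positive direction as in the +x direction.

25 m

Displacement is the signed area under the v-t curve.
0–5 s: ½(-11 + 12)(5) = 2.5 m
5–6 s: 12 × 1 = 12 m
6–9 s: ½(12 + -3)(3) = 13.5 m
9–11 s: ½(-3 + 0)(2) = -3 m
Net displacement = 25 m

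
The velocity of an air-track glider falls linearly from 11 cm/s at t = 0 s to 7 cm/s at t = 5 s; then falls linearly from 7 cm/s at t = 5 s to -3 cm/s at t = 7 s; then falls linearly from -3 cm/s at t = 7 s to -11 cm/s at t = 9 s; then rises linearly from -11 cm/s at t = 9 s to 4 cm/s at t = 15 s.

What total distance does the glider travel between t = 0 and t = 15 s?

Distance (not displacement) is the total path length: add the absolute areas under v-t.
0–5 s: |½(11 + 7)(5)| = 45 cm
5–7 s: v = 0 at t = 6.4 s; triangle areas 4.9 + 0.9 = 5.8 cm
7–9 s: |½(-3 + -11)(2)| = 14 cm
9–15 s: v = 0 at t = 13.4 s; triangle areas 24.2 + 3.2 = 27.4 cm
Total distance = 92.2 cm

92.2 cm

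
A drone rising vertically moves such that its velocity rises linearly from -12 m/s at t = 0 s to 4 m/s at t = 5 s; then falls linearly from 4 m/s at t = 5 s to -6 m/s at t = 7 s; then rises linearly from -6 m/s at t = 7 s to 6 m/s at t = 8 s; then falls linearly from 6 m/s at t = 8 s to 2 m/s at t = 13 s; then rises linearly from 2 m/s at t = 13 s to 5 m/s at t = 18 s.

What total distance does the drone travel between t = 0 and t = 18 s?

70.7 m

Total distance travelled is ∫|v| dt — sum the magnitudes of each area piece.
0–5 s: v = 0 at t = 3.75 s; triangle areas 22.5 + 2.5 = 25 m
5–7 s: v = 0 at t = 5.8 s; triangle areas 1.6 + 3.6 = 5.2 m
7–8 s: v = 0 at t = 7.5 s; triangle areas 1.5 + 1.5 = 3 m
8–13 s: |½(6 + 2)(5)| = 20 m
13–18 s: |½(2 + 5)(5)| = 17.5 m
Total distance = 70.7 m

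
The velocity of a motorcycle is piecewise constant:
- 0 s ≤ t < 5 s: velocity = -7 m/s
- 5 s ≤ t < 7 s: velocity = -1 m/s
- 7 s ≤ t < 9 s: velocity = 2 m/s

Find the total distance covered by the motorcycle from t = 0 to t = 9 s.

Distance (not displacement) is the total path length: add the absolute areas under v-t.
0–5 s: |-7| × 5 = 35 m
5–7 s: |-1| × 2 = 2 m
7–9 s: |2| × 2 = 4 m
Total distance = 41 m

41 m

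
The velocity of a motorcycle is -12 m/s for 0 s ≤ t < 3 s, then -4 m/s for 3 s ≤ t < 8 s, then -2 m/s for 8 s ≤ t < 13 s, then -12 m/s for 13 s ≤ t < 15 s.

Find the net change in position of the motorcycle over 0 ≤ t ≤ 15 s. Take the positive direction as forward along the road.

Displacement is the signed area under the v-t curve.
0–3 s: -12 × 3 = -36 m
3–8 s: -4 × 5 = -20 m
8–13 s: -2 × 5 = -10 m
13–15 s: -12 × 2 = -24 m
Net displacement = -90 m

-90 m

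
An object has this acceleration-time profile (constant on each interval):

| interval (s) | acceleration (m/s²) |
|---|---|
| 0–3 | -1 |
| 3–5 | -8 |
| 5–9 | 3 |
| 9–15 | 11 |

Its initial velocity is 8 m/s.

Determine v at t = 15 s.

67 m/s

Δv equals the area under the a-t graph; then v = v₀ + Δv.
0–3 s: -1 × 3 = -3 m/s
3–5 s: -8 × 2 = -16 m/s
5–9 s: 3 × 4 = 12 m/s
9–15 s: 11 × 6 = 66 m/s
Δv = 59 m/s, so v(15) = 8 + (59) = 67 m/s.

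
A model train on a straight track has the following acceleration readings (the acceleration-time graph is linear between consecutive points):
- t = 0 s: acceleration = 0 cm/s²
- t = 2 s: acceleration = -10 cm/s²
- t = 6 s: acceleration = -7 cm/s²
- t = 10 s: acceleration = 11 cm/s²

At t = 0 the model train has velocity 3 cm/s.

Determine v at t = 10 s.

Δv equals the area under the a-t graph; then v = v₀ + Δv.
0–2 s: ½(0 + -10)(2) = -10 cm/s
2–6 s: ½(-10 + -7)(4) = -34 cm/s
6–10 s: ½(-7 + 11)(4) = 8 cm/s
Δv = -36 cm/s, so v(10) = 3 + (-36) = -33 cm/s.

-33 cm/s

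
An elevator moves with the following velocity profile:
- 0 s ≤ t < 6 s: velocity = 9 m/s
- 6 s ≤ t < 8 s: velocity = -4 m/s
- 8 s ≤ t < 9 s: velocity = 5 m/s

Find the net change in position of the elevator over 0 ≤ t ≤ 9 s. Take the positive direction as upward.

51 m

Displacement is the signed area under the v-t curve.
0–6 s: 9 × 6 = 54 m
6–8 s: -4 × 2 = -8 m
8–9 s: 5 × 1 = 5 m
Net displacement = 51 m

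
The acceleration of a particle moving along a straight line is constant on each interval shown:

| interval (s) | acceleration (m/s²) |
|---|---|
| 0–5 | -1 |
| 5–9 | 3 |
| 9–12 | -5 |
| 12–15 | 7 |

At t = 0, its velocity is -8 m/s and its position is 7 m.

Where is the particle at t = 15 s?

On each constant-a segment, Δv = aΔt and Δx = v₀Δt + ½aΔt²; chain segment to segment.
0–5 s: v starts -8 m/s; Δx = -8·5 + ½·-1·5² = -52.5 m; v ends -13 m/s.
5–9 s: v starts -13 m/s; Δx = -13·4 + ½·3·4² = -28 m; v ends -1 m/s.
9–12 s: v starts -1 m/s; Δx = -1·3 + ½·-5·3² = -25.5 m; v ends -16 m/s.
12–15 s: v starts -16 m/s; Δx = -16·3 + ½·7·3² = -16.5 m; v ends 5 m/s.
x(15) = 7 + Σ Δx = -115.5 m.

-115.5 m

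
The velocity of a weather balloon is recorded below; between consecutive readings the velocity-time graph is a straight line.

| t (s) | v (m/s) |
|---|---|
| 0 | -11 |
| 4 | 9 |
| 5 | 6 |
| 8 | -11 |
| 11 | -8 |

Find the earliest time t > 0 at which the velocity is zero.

t = 2.2 s

v changes sign on 0–4 s (from -11 to 9); the graph is linear there, so v = 0 at t = 0 + (11)·(4 − 0)/(9 − -11) = 2.2 s.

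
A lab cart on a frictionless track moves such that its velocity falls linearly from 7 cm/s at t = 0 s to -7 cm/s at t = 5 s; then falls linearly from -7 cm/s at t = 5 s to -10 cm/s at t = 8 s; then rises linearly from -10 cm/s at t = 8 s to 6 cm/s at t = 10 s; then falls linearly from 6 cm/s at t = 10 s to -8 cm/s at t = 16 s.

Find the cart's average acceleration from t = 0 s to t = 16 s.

Average acceleration = Δv/Δt = (-8 − 7)/(16 − 0) = -0.9375 cm/s².

-0.9375 cm/s²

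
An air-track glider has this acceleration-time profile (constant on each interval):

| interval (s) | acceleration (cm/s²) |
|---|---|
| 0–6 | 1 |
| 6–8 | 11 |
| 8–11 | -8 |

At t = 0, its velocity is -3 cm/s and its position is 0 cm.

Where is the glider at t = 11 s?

On each constant-a segment, Δv = aΔt and Δx = v₀Δt + ½aΔt²; chain segment to segment.
0–6 s: v starts -3 cm/s; Δx = -3·6 + ½·1·6² = 0 cm; v ends 3 cm/s.
6–8 s: v starts 3 cm/s; Δx = 3·2 + ½·11·2² = 28 cm; v ends 25 cm/s.
8–11 s: v starts 25 cm/s; Δx = 25·3 + ½·-8·3² = 39 cm; v ends 1 cm/s.
x(11) = 0 + Σ Δx = 67 cm.

67 cm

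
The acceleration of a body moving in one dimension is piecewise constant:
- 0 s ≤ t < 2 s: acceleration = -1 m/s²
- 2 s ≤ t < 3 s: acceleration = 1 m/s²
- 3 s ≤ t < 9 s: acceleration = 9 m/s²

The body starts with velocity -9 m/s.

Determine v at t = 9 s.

44 m/s

Δv equals the area under the a-t graph; then v = v₀ + Δv.
0–2 s: -1 × 2 = -2 m/s
2–3 s: 1 × 1 = 1 m/s
3–9 s: 9 × 6 = 54 m/s
Δv = 53 m/s, so v(9) = -9 + (53) = 44 m/s.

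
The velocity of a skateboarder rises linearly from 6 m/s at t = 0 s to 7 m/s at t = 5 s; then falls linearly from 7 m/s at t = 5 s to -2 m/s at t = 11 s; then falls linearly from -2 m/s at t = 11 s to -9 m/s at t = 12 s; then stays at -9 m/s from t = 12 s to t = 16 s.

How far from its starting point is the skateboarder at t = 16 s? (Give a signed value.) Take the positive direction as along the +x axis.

Displacement is the signed area under the v-t curve.
0–5 s: ½(6 + 7)(5) = 32.5 m
5–11 s: ½(7 + -2)(6) = 15 m
11–12 s: ½(-2 + -9)(1) = -5.5 m
12–16 s: -9 × 4 = -36 m
Net displacement = 6 m

6 m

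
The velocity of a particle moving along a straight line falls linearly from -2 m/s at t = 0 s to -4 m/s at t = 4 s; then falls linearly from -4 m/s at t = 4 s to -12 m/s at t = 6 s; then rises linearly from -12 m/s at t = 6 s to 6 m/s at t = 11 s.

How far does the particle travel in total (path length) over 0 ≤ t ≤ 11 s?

Total distance travelled is ∫|v| dt — sum the magnitudes of each area piece.
0–4 s: |½(-2 + -4)(4)| = 12 m
4–6 s: |½(-4 + -12)(2)| = 16 m
6–11 s: v = 0 at t = 28/3 s; triangle areas 20 + 5 = 25 m
Total distance = 53 m

53 m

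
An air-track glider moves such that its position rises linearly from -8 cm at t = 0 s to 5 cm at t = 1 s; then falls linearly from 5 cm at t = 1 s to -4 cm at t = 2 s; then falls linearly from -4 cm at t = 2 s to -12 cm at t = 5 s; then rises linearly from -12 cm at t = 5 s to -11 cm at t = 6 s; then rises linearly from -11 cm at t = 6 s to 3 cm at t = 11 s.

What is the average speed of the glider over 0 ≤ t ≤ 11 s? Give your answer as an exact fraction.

45/11 cm/s

Average speed = (total path length)/(elapsed time); on a piecewise-linear x-t graph the path length is Σ|Δx|.
0–1 s: |Δx| = |5 − -8| = 13 cm
1–2 s: |Δx| = |-4 − 5| = 9 cm
2–5 s: |Δx| = |-12 − -4| = 8 cm
5–6 s: |Δx| = |-11 − -12| = 1 cm
6–11 s: |Δx| = |3 − -11| = 14 cm
Total path = 45 cm; average speed = 45/11 = 45/11 cm/s.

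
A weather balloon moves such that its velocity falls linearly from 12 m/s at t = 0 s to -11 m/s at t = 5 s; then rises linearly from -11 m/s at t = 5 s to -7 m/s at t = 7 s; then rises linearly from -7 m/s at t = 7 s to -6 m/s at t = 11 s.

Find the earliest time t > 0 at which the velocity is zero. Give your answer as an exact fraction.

v changes sign on 0–5 s (from 12 to -11); the graph is linear there, so v = 0 at t = 0 + (-12)·(5 − 0)/(-11 − 12) = 60/23 s.

t = 60/23 s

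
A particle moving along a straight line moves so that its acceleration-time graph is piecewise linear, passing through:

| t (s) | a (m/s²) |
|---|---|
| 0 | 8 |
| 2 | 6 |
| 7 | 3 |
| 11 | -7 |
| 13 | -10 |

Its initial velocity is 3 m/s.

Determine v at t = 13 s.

14.5 m/s

Δv equals the area under the a-t graph; then v = v₀ + Δv.
0–2 s: ½(8 + 6)(2) = 14 m/s
2–7 s: ½(6 + 3)(5) = 22.5 m/s
7–11 s: ½(3 + -7)(4) = -8 m/s
11–13 s: ½(-7 + -10)(2) = -17 m/s
Δv = 11.5 m/s, so v(13) = 3 + (11.5) = 14.5 m/s.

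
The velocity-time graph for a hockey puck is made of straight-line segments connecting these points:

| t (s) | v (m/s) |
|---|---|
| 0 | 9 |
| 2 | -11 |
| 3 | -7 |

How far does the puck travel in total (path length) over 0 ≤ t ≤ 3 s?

19.1 m

Distance (not displacement) is the total path length: add the absolute areas under v-t.
0–2 s: v = 0 at t = 0.9 s; triangle areas 4.05 + 6.05 = 10.1 m
2–3 s: |½(-11 + -7)(1)| = 9 m
Total distance = 19.1 m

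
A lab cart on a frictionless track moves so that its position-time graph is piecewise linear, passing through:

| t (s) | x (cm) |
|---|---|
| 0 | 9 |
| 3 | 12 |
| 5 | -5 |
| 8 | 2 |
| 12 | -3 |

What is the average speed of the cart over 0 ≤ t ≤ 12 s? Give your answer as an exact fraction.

8/3 cm/s

Average speed = (total path length)/(elapsed time); on a piecewise-linear x-t graph the path length is Σ|Δx|.
0–3 s: |Δx| = |12 − 9| = 3 cm
3–5 s: |Δx| = |-5 − 12| = 17 cm
5–8 s: |Δx| = |2 − -5| = 7 cm
8–12 s: |Δx| = |-3 − 2| = 5 cm
Total path = 32 cm; average speed = 32/12 = 8/3 cm/s.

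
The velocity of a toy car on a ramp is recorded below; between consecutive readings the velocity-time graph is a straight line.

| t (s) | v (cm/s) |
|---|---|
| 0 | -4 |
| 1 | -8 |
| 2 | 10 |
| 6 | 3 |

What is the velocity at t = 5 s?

4.75 cm/s

On 2–6 s the graph is linear from 10 to 3 cm/s: v(5) = 10 + (3 − 10)·(5 − 2)/(6 − 2) = 4.75 cm/s.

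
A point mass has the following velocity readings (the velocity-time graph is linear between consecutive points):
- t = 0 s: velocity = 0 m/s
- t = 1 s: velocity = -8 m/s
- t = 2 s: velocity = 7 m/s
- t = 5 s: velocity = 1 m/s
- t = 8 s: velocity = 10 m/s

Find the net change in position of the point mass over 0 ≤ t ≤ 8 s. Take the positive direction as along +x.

24 m

Displacement is the signed area under the v-t curve.
0–1 s: ½(0 + -8)(1) = -4 m
1–2 s: ½(-8 + 7)(1) = -0.5 m
2–5 s: ½(7 + 1)(3) = 12 m
5–8 s: ½(1 + 10)(3) = 16.5 m
Net displacement = 24 m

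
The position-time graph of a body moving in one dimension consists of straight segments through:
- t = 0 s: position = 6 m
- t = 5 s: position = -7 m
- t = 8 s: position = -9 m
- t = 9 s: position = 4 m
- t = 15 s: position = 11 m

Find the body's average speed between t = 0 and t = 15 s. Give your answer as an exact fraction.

Average speed = (total path length)/(elapsed time); on a piecewise-linear x-t graph the path length is Σ|Δx|.
0–5 s: |Δx| = |-7 − 6| = 13 m
5–8 s: |Δx| = |-9 − -7| = 2 m
8–9 s: |Δx| = |4 − -9| = 13 m
9–15 s: |Δx| = |11 − 4| = 7 m
Total path = 35 m; average speed = 35/15 = 7/3 m/s.

7/3 m/s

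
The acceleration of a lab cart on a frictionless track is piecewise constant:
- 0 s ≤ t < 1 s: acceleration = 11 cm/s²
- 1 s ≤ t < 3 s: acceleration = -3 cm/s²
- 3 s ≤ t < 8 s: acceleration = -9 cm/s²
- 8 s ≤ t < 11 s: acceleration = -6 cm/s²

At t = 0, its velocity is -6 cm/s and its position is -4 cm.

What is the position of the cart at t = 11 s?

-283 cm

On each constant-a segment, Δv = aΔt and Δx = v₀Δt + ½aΔt²; chain segment to segment.
0–1 s: v starts -6 cm/s; Δx = -6·1 + ½·11·1² = -0.5 cm; v ends 5 cm/s.
1–3 s: v starts 5 cm/s; Δx = 5·2 + ½·-3·2² = 4 cm; v ends -1 cm/s.
3–8 s: v starts -1 cm/s; Δx = -1·5 + ½·-9·5² = -117.5 cm; v ends -46 cm/s.
8–11 s: v starts -46 cm/s; Δx = -46·3 + ½·-6·3² = -165 cm; v ends -64 cm/s.
x(11) = -4 + Σ Δx = -283 cm.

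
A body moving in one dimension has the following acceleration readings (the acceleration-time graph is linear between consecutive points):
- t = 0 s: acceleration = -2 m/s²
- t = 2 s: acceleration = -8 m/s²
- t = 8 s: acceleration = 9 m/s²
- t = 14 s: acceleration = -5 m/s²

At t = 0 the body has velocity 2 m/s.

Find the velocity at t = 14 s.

Δv equals the area under the a-t graph; then v = v₀ + Δv.
0–2 s: ½(-2 + -8)(2) = -10 m/s
2–8 s: ½(-8 + 9)(6) = 3 m/s
8–14 s: ½(9 + -5)(6) = 12 m/s
Δv = 5 m/s, so v(14) = 2 + (5) = 7 m/s.

7 m/s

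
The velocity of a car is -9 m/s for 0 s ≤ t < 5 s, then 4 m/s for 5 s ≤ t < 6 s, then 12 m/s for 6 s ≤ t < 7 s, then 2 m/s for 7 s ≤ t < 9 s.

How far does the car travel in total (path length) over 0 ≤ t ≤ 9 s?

Total distance travelled is ∫|v| dt — sum the magnitudes of each area piece.
0–5 s: |-9| × 5 = 45 m
5–6 s: |4| × 1 = 4 m
6–7 s: |12| × 1 = 12 m
7–9 s: |2| × 2 = 4 m
Total distance = 65 m

65 m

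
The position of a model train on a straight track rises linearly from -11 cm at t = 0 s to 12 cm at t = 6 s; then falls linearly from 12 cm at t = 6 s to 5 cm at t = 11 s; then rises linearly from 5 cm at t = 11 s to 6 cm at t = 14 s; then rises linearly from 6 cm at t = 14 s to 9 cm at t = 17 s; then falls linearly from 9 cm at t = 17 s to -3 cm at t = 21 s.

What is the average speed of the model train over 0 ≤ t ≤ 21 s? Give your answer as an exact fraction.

Average speed = (total path length)/(elapsed time); on a piecewise-linear x-t graph the path length is Σ|Δx|.
0–6 s: |Δx| = |12 − -11| = 23 cm
6–11 s: |Δx| = |5 − 12| = 7 cm
11–14 s: |Δx| = |6 − 5| = 1 cm
14–17 s: |Δx| = |9 − 6| = 3 cm
17–21 s: |Δx| = |-3 − 9| = 12 cm
Total path = 46 cm; average speed = 46/21 = 46/21 cm/s.

46/21 cm/s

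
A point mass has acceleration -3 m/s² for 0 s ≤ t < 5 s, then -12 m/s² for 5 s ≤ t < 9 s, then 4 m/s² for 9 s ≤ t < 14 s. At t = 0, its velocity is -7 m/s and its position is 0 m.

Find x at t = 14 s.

-556.5 m

On each constant-a segment, Δv = aΔt and Δx = v₀Δt + ½aΔt²; chain segment to segment.
0–5 s: v starts -7 m/s; Δx = -7·5 + ½·-3·5² = -72.5 m; v ends -22 m/s.
5–9 s: v starts -22 m/s; Δx = -22·4 + ½·-12·4² = -184 m; v ends -70 m/s.
9–14 s: v starts -70 m/s; Δx = -70·5 + ½·4·5² = -300 m; v ends -50 m/s.
x(14) = 0 + Σ Δx = -556.5 m.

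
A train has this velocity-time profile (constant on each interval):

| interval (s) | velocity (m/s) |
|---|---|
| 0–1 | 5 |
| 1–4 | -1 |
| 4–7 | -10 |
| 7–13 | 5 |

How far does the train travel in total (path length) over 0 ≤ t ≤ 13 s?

68 m

Total distance travelled is ∫|v| dt — sum the magnitudes of each area piece.
0–1 s: |5| × 1 = 5 m
1–4 s: |-1| × 3 = 3 m
4–7 s: |-10| × 3 = 30 m
7–13 s: |5| × 6 = 30 m
Total distance = 68 m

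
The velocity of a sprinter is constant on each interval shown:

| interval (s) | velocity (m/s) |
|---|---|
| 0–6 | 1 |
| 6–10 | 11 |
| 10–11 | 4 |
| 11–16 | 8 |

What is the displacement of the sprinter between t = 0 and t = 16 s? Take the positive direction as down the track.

Net displacement equals the area under the velocity-time graph (areas below the axis count negative).
0–6 s: 1 × 6 = 6 m
6–10 s: 11 × 4 = 44 m
10–11 s: 4 × 1 = 4 m
11–16 s: 8 × 5 = 40 m
Net displacement = 94 m

94 m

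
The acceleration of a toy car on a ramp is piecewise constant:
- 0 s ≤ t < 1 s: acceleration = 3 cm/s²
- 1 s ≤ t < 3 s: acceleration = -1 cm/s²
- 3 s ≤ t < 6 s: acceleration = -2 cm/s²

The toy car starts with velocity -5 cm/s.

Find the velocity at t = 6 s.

Δv equals the area under the a-t graph; then v = v₀ + Δv.
0–1 s: 3 × 1 = 3 cm/s
1–3 s: -1 × 2 = -2 cm/s
3–6 s: -2 × 3 = -6 cm/s
Δv = -5 cm/s, so v(6) = -5 + (-5) = -10 cm/s.

-10 cm/s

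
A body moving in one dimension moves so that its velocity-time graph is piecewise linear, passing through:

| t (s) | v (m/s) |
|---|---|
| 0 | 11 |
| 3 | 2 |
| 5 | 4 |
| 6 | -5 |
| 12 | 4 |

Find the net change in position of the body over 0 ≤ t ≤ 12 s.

Displacement is the signed area under the v-t curve.
0–3 s: ½(11 + 2)(3) = 19.5 m
3–5 s: ½(2 + 4)(2) = 6 m
5–6 s: ½(4 + -5)(1) = -0.5 m
6–12 s: ½(-5 + 4)(6) = -3 m
Net displacement = 22 m

22 m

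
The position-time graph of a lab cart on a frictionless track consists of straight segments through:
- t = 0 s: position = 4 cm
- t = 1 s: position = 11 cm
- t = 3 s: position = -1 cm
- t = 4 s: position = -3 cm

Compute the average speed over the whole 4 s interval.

5.25 cm/s

Average speed = (total path length)/(elapsed time); on a piecewise-linear x-t graph the path length is Σ|Δx|.
0–1 s: |Δx| = |11 − 4| = 7 cm
1–3 s: |Δx| = |-1 − 11| = 12 cm
3–4 s: |Δx| = |-3 − -1| = 2 cm
Total path = 21 cm; average speed = 21/4 = 5.25 cm/s.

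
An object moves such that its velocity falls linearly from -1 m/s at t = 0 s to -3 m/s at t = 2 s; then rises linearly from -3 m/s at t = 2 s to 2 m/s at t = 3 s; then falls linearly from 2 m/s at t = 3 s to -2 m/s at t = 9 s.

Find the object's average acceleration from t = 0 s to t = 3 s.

Average acceleration = Δv/Δt = (2 − -1)/(3 − 0) = 1 m/s².

1 m/s²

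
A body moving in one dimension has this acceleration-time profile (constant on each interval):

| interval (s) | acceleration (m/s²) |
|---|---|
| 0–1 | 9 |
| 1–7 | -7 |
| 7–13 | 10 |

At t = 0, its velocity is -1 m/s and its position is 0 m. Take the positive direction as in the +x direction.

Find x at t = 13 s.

On each constant-a segment, Δv = aΔt and Δx = v₀Δt + ½aΔt²; chain segment to segment.
0–1 s: v starts -1 m/s; Δx = -1·1 + ½·9·1² = 3.5 m; v ends 8 m/s.
1–7 s: v starts 8 m/s; Δx = 8·6 + ½·-7·6² = -78 m; v ends -34 m/s.
7–13 s: v starts -34 m/s; Δx = -34·6 + ½·10·6² = -24 m; v ends 26 m/s.
x(13) = 0 + Σ Δx = -98.5 m.

-98.5 m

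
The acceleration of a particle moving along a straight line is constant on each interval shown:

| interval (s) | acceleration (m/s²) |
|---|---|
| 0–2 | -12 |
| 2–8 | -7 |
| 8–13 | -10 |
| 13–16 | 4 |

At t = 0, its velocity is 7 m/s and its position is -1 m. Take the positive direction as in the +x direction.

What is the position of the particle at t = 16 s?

-968 m

On each constant-a segment, Δv = aΔt and Δx = v₀Δt + ½aΔt²; chain segment to segment.
0–2 s: v starts 7 m/s; Δx = 7·2 + ½·-12·2² = -10 m; v ends -17 m/s.
2–8 s: v starts -17 m/s; Δx = -17·6 + ½·-7·6² = -228 m; v ends -59 m/s.
8–13 s: v starts -59 m/s; Δx = -59·5 + ½·-10·5² = -420 m; v ends -109 m/s.
13–16 s: v starts -109 m/s; Δx = -109·3 + ½·4·3² = -309 m; v ends -97 m/s.
x(16) = -1 + Σ Δx = -968 m.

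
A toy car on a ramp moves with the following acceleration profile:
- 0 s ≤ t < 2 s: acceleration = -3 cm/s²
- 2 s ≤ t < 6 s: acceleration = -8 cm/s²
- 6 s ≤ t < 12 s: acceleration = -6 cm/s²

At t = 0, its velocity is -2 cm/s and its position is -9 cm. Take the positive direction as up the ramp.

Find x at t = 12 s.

-463 cm

On each constant-a segment, Δv = aΔt and Δx = v₀Δt + ½aΔt²; chain segment to segment.
0–2 s: v starts -2 cm/s; Δx = -2·2 + ½·-3·2² = -10 cm; v ends -8 cm/s.
2–6 s: v starts -8 cm/s; Δx = -8·4 + ½·-8·4² = -96 cm; v ends -40 cm/s.
6–12 s: v starts -40 cm/s; Δx = -40·6 + ½·-6·6² = -348 cm; v ends -76 cm/s.
x(12) = -9 + Σ Δx = -463 cm.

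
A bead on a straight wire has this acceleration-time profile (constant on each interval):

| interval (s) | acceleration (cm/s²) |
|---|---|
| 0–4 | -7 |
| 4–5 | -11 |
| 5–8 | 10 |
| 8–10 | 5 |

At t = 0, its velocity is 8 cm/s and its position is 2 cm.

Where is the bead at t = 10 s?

-87.5 cm

On each constant-a segment, Δv = aΔt and Δx = v₀Δt + ½aΔt²; chain segment to segment.
0–4 s: v starts 8 cm/s; Δx = 8·4 + ½·-7·4² = -24 cm; v ends -20 cm/s.
4–5 s: v starts -20 cm/s; Δx = -20·1 + ½·-11·1² = -25.5 cm; v ends -31 cm/s.
5–8 s: v starts -31 cm/s; Δx = -31·3 + ½·10·3² = -48 cm; v ends -1 cm/s.
8–10 s: v starts -1 cm/s; Δx = -1·2 + ½·5·2² = 8 cm; v ends 9 cm/s.
x(10) = 2 + Σ Δx = -87.5 cm.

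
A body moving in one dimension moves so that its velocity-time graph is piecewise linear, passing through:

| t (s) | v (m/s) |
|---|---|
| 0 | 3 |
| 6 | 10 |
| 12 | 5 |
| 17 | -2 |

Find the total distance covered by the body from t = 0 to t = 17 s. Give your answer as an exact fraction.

1321/14 m

Distance (not displacement) is the total path length: add the absolute areas under v-t.
0–6 s: |½(3 + 10)(6)| = 39 m
6–12 s: |½(10 + 5)(6)| = 45 m
12–17 s: v = 0 at t = 109/7 s; triangle areas 125/14 + 10/7 = 145/14 m
Total distance = 1321/14 m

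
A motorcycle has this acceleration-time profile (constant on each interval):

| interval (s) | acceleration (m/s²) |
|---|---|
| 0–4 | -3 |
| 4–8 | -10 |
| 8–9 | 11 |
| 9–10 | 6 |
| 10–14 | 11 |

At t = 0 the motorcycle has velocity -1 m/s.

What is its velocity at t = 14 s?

8 m/s

Δv equals the area under the a-t graph; then v = v₀ + Δv.
0–4 s: -3 × 4 = -12 m/s
4–8 s: -10 × 4 = -40 m/s
8–9 s: 11 × 1 = 11 m/s
9–10 s: 6 × 1 = 6 m/s
10–14 s: 11 × 4 = 44 m/s
Δv = 9 m/s, so v(14) = -1 + (9) = 8 m/s.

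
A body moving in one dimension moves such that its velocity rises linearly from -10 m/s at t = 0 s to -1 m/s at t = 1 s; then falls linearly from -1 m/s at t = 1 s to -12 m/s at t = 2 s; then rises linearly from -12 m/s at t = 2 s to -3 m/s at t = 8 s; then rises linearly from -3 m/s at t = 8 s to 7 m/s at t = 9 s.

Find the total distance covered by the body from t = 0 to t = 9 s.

Total distance travelled is ∫|v| dt — sum the magnitudes of each area piece.
0–1 s: |½(-10 + -1)(1)| = 5.5 m
1–2 s: |½(-1 + -12)(1)| = 6.5 m
2–8 s: |½(-12 + -3)(6)| = 45 m
8–9 s: v = 0 at t = 8.3 s; triangle areas 0.45 + 2.45 = 2.9 m
Total distance = 59.9 m

59.9 m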